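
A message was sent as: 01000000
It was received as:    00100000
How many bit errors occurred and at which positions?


XOR: 01100000

2 error(s) at position(s): 1, 2


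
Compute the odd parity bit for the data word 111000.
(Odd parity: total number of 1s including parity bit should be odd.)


Number of 1s in data: 3
Parity bit: 0

0


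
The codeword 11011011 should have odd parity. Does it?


Number of 1s: 6

No, parity error (6 ones)


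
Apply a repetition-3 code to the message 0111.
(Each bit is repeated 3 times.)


Each bit -> 3 copies

000111111111


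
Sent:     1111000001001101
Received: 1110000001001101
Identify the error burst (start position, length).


XOR: 0001000000000000

Burst at position 3, length 1


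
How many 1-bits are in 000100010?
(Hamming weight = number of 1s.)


Counting 1s in 000100010

2


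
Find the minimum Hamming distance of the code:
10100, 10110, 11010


Comparing all pairs, minimum distance: 1
Can detect 0 errors, correct 0 errors

1


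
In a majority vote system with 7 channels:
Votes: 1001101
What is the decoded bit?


Ones: 4 out of 7
Threshold: 4

1 (4/7 voted 1)


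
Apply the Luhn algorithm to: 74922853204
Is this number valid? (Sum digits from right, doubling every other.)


Luhn sum = 54
54 mod 10 = 4

Invalid (Luhn sum mod 10 = 4)


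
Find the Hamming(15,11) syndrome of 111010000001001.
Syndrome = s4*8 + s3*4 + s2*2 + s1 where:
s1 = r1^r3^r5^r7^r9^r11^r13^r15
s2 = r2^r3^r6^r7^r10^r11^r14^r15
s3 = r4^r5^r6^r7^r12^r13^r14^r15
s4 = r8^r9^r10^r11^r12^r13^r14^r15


s1=0, s2=1, s3=1, s4=0

Syndrome = 6 (error at position 6)


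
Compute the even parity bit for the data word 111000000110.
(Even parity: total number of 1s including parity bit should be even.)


Number of 1s in data: 5
Parity bit: 1

1


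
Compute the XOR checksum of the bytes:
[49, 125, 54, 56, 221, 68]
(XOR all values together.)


XOR chain: 49 ^ 125 ^ 54 ^ 56 ^ 221 ^ 68 = 219

219


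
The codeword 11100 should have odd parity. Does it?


Number of 1s: 3

Yes, parity is correct (3 ones)


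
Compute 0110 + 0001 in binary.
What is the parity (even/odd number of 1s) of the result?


0110 = 6
0001 = 1
Sum = 7 = 111
1s count = 3

odd parity (3 ones in 111)


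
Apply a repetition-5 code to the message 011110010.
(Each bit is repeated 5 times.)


Each bit -> 5 copies

000001111111111111111111100000000001111100000


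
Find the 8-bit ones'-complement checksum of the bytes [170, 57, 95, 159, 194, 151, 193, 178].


Sum = 1197 mod 256 = 173
Complement = 82

82


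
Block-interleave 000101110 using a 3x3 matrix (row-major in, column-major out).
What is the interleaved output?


Matrix:
  000
  101
  110
Read columns: 011001010

011001010


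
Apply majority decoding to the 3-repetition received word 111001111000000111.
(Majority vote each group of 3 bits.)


Groups: 111, 001, 111, 000, 000, 111
Majority votes: 101001

101001


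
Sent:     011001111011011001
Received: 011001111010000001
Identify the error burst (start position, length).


XOR: 000000000001011000

Burst at position 11, length 4


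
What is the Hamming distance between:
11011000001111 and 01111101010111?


XOR: 10100101011000
Count of 1s: 6

6


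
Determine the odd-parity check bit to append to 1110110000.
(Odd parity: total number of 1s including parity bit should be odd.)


Number of 1s in data: 5
Parity bit: 0

0


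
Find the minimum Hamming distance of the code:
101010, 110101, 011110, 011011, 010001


Comparing all pairs, minimum distance: 2
Can detect 1 errors, correct 0 errors

2


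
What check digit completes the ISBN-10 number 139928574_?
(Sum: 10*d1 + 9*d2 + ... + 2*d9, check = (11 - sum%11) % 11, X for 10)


Weighted sum: 273
273 mod 11 = 9

Check digit: 2


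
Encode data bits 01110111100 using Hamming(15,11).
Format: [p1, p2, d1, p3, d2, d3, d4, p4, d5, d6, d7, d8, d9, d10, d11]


Parity bits: p1=0, p2=0, p3=1, p4=0

000111100111100


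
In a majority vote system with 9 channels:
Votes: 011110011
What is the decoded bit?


Ones: 6 out of 9
Threshold: 5

1 (6/9 voted 1)


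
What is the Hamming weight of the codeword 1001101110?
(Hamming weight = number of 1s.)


Counting 1s in 1001101110

6


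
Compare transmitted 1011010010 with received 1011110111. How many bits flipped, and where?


XOR: 0000100101

3 error(s) at position(s): 4, 7, 9


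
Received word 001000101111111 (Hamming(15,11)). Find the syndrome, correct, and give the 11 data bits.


Syndrome = 12: error at position 12

Data: 10011110111 (corrected bit 12)


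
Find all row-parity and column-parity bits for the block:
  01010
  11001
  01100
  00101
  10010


Row parities: 01000
Column parities: 01000

Row P: 01000, Col P: 01000, Corner: 1


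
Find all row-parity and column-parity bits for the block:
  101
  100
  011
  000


Row parities: 0100
Column parities: 010

Row P: 0100, Col P: 010, Corner: 1


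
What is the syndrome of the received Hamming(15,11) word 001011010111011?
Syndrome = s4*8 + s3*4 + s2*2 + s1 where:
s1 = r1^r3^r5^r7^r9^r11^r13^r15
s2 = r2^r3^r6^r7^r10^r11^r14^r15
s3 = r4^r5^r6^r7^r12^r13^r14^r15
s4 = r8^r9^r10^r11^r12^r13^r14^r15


s1=0, s2=0, s3=1, s4=0

Syndrome = 4 (error at position 4)


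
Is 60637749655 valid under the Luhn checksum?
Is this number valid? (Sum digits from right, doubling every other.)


Luhn sum = 55
55 mod 10 = 5

Invalid (Luhn sum mod 10 = 5)


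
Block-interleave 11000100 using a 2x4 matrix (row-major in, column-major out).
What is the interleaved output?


Matrix:
  1100
  0100
Read columns: 10110000

10110000


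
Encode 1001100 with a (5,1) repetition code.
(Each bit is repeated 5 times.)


Each bit -> 5 copies

11111000000000011111111110000000000


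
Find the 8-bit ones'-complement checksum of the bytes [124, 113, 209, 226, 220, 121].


Sum = 1013 mod 256 = 245
Complement = 10

10


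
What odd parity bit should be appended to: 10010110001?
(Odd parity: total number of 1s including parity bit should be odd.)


Number of 1s in data: 5
Parity bit: 0

0


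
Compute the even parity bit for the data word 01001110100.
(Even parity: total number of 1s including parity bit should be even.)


Number of 1s in data: 5
Parity bit: 1

1


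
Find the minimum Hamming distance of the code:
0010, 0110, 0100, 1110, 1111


Comparing all pairs, minimum distance: 1
Can detect 0 errors, correct 0 errors

1


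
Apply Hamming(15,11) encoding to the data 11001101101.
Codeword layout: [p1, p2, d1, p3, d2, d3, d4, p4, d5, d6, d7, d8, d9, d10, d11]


Parity bits: p1=1, p2=1, p3=0, p4=1

111010011101101


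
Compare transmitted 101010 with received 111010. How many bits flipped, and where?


XOR: 010000

1 error(s) at position(s): 1


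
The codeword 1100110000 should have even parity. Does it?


Number of 1s: 4

Yes, parity is correct (4 ones)


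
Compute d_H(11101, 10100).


XOR: 01001
Count of 1s: 2

2


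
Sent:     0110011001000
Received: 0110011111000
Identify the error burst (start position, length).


XOR: 0000000110000

Burst at position 7, length 2


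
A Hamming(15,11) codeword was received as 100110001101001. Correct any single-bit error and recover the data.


Syndrome = 0: no error detected

Data: 01001101001 (no errors)


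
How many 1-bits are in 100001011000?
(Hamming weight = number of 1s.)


Counting 1s in 100001011000

4


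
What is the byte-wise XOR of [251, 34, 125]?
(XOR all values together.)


XOR chain: 251 ^ 34 ^ 125 = 164

164


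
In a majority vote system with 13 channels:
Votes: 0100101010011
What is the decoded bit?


Ones: 6 out of 13
Threshold: 7

0 (6/13 voted 1)


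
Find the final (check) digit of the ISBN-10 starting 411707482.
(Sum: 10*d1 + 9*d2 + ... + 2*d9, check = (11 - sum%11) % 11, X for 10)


Weighted sum: 185
185 mod 11 = 9

Check digit: 2


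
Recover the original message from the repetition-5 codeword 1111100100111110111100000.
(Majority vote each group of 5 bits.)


Groups: 11111, 00100, 11111, 01111, 00000
Majority votes: 10110

10110


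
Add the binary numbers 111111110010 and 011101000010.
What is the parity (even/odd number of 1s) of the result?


111111110010 = 4082
011101000010 = 1858
Sum = 5940 = 1011100110100
1s count = 7

odd parity (7 ones in 1011100110100)


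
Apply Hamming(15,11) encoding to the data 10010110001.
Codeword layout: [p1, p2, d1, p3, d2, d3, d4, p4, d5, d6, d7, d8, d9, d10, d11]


Parity bits: p1=0, p2=1, p3=0, p4=1

011000110110001


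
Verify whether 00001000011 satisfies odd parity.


Number of 1s: 3

Yes, parity is correct (3 ones)


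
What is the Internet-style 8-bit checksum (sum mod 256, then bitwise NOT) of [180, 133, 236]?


Sum = 549 mod 256 = 37
Complement = 218

218


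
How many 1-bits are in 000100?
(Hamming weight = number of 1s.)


Counting 1s in 000100

1


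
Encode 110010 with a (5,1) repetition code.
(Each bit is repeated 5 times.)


Each bit -> 5 copies

111111111100000000001111100000


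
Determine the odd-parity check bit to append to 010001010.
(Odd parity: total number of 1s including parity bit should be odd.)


Number of 1s in data: 3
Parity bit: 0

0


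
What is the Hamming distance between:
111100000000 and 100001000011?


XOR: 011101000011
Count of 1s: 6

6


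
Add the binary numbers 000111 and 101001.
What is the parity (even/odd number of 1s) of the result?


000111 = 7
101001 = 41
Sum = 48 = 110000
1s count = 2

even parity (2 ones in 110000)


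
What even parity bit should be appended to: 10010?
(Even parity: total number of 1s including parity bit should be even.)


Number of 1s in data: 2
Parity bit: 0

0


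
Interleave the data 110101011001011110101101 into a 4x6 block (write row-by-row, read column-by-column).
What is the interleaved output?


Matrix:
  110101
  011001
  011110
  101101
Read columns: 100111100111101100101101

100111100111101100101101


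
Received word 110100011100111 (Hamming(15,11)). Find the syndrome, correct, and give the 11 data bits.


Syndrome = 0: no error detected

Data: 00001100111 (no errors)


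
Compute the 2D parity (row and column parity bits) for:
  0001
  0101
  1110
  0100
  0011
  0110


Row parities: 101100
Column parities: 1011

Row P: 101100, Col P: 1011, Corner: 1


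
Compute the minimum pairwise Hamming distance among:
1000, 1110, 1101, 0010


Comparing all pairs, minimum distance: 2
Can detect 1 errors, correct 0 errors

2


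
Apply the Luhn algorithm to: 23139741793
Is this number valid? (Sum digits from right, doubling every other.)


Luhn sum = 54
54 mod 10 = 4

Invalid (Luhn sum mod 10 = 4)


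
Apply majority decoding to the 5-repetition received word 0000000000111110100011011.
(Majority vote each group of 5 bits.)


Groups: 00000, 00000, 11111, 01000, 11011
Majority votes: 00101

00101


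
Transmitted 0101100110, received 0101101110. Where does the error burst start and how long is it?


XOR: 0000001000

Burst at position 6, length 1


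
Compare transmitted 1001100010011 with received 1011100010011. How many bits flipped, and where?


XOR: 0010000000000

1 error(s) at position(s): 2


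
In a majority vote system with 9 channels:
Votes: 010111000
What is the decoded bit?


Ones: 4 out of 9
Threshold: 5

0 (4/9 voted 1)


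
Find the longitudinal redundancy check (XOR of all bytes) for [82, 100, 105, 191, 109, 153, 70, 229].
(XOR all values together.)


XOR chain: 82 ^ 100 ^ 105 ^ 191 ^ 109 ^ 153 ^ 70 ^ 229 = 183

183


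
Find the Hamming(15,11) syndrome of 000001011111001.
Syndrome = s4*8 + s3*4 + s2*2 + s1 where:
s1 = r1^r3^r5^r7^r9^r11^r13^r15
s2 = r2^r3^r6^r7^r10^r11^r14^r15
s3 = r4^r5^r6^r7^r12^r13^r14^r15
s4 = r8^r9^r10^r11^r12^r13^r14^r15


s1=1, s2=0, s3=1, s4=0

Syndrome = 5 (error at position 5)


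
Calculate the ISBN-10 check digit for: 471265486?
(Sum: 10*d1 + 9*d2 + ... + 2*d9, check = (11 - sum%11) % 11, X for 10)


Weighted sum: 238
238 mod 11 = 7

Check digit: 4


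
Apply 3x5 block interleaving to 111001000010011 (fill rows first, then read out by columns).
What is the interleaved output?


Matrix:
  11100
  10000
  10011
Read columns: 111100100001001

111100100001001


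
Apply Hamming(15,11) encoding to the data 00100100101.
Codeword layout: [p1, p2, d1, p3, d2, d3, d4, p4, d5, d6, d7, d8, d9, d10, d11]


Parity bits: p1=0, p2=1, p3=1, p4=1

010101010100101


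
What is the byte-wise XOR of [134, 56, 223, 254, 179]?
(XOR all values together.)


XOR chain: 134 ^ 56 ^ 223 ^ 254 ^ 179 = 44

44


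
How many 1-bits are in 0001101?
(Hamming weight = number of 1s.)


Counting 1s in 0001101

3


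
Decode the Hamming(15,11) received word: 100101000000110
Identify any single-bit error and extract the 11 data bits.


Syndrome = 0: no error detected

Data: 00100000110 (no errors)


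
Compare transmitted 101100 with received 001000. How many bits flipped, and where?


XOR: 100100

2 error(s) at position(s): 0, 3


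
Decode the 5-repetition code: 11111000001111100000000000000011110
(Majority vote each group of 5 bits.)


Groups: 11111, 00000, 11111, 00000, 00000, 00000, 11110
Majority votes: 1010001

1010001


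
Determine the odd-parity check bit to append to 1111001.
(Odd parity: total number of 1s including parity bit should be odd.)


Number of 1s in data: 5
Parity bit: 0

0


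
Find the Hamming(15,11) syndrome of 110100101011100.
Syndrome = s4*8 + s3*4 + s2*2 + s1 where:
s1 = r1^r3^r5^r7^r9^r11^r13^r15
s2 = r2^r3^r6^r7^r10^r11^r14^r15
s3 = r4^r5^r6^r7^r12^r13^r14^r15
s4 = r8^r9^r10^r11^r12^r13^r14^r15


s1=1, s2=1, s3=0, s4=0

Syndrome = 3 (error at position 3)


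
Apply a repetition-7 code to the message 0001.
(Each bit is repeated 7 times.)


Each bit -> 7 copies

0000000000000000000001111111


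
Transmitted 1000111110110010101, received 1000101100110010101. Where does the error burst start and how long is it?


XOR: 0000010010000000000

Burst at position 5, length 4


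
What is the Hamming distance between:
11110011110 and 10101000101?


XOR: 01011011011
Count of 1s: 7

7


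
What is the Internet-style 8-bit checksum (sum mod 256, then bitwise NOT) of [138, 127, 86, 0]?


Sum = 351 mod 256 = 95
Complement = 160

160


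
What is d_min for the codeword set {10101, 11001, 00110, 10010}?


Comparing all pairs, minimum distance: 2
Can detect 1 errors, correct 0 errors

2


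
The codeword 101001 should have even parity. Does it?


Number of 1s: 3

No, parity error (3 ones)


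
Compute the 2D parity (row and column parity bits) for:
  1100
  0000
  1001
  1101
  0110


Row parities: 00010
Column parities: 1110

Row P: 00010, Col P: 1110, Corner: 1


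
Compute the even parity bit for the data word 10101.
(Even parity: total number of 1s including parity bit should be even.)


Number of 1s in data: 3
Parity bit: 1

1


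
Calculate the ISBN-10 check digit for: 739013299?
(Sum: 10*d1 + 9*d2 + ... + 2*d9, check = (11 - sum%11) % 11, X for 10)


Weighted sum: 243
243 mod 11 = 1

Check digit: X


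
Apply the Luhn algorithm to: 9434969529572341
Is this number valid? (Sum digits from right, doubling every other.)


Luhn sum = 89
89 mod 10 = 9

Invalid (Luhn sum mod 10 = 9)


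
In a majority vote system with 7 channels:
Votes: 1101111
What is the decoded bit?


Ones: 6 out of 7
Threshold: 4

1 (6/7 voted 1)


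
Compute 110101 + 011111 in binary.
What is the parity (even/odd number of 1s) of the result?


110101 = 53
011111 = 31
Sum = 84 = 1010100
1s count = 3

odd parity (3 ones in 1010100)


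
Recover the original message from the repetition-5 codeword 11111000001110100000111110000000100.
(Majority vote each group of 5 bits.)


Groups: 11111, 00000, 11101, 00000, 11111, 00000, 00100
Majority votes: 1010100

1010100


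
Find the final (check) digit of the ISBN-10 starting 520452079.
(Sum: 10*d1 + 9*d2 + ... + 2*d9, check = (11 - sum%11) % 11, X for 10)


Weighted sum: 175
175 mod 11 = 10

Check digit: 1


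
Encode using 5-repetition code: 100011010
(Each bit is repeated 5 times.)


Each bit -> 5 copies

111110000000000000001111111111000001111100000


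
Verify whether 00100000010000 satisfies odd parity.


Number of 1s: 2

No, parity error (2 ones)


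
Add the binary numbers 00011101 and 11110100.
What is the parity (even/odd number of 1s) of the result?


00011101 = 29
11110100 = 244
Sum = 273 = 100010001
1s count = 3

odd parity (3 ones in 100010001)


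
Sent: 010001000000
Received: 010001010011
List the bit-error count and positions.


XOR: 000000010011

3 error(s) at position(s): 7, 10, 11


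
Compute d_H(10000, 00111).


XOR: 10111
Count of 1s: 4

4


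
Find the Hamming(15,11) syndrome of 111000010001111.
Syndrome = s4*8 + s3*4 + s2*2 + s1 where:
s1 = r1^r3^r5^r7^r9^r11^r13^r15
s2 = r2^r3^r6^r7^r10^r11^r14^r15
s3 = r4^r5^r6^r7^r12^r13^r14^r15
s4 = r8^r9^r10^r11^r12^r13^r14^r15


s1=0, s2=0, s3=0, s4=1

Syndrome = 8 (error at position 8)


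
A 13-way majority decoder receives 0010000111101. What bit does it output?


Ones: 6 out of 13
Threshold: 7

0 (6/13 voted 1)


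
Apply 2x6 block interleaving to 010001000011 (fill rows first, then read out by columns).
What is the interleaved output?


Matrix:
  010001
  000011
Read columns: 001000000111

001000000111


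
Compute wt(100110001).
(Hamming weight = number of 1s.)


Counting 1s in 100110001

4


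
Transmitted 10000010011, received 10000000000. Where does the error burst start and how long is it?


XOR: 00000010011

Burst at position 6, length 5


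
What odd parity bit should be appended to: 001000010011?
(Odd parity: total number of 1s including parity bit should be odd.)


Number of 1s in data: 4
Parity bit: 1

1


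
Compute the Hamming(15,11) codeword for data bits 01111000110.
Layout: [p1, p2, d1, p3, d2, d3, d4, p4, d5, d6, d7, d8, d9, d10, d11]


Parity bits: p1=0, p2=1, p3=1, p4=1

010111111000110


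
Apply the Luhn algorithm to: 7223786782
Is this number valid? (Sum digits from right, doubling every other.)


Luhn sum = 46
46 mod 10 = 6

Invalid (Luhn sum mod 10 = 6)


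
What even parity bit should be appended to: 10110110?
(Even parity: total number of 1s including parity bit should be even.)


Number of 1s in data: 5
Parity bit: 1

1


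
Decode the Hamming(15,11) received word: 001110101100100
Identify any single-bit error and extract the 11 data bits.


Syndrome = 11: error at position 11

Data: 11011110100 (corrected bit 11)


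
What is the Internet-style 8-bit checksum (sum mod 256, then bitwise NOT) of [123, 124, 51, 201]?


Sum = 499 mod 256 = 243
Complement = 12

12


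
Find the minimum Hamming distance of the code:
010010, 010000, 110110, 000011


Comparing all pairs, minimum distance: 1
Can detect 0 errors, correct 0 errors

1


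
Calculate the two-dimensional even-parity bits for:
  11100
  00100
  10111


Row parities: 110
Column parities: 01111

Row P: 110, Col P: 01111, Corner: 0


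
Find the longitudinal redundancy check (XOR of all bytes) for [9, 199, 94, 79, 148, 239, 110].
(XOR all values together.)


XOR chain: 9 ^ 199 ^ 94 ^ 79 ^ 148 ^ 239 ^ 110 = 202

202


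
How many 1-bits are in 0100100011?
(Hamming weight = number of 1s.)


Counting 1s in 0100100011

4


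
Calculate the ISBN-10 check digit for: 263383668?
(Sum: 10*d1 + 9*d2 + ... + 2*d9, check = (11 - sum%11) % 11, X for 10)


Weighted sum: 240
240 mod 11 = 9

Check digit: 2


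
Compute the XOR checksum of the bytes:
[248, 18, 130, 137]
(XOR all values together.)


XOR chain: 248 ^ 18 ^ 130 ^ 137 = 225

225


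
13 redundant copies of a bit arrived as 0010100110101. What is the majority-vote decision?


Ones: 6 out of 13
Threshold: 7

0 (6/13 voted 1)


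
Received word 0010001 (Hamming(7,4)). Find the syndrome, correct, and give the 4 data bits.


Syndrome = 4: error at position 4

Data: 1001 (corrected bit 4)


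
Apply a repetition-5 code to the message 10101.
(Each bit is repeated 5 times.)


Each bit -> 5 copies

1111100000111110000011111


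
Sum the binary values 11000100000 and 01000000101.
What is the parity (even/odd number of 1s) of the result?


11000100000 = 1568
01000000101 = 517
Sum = 2085 = 100000100101
1s count = 4

even parity (4 ones in 100000100101)


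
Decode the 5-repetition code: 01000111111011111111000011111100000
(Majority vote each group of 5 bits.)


Groups: 01000, 11111, 10111, 11111, 00001, 11111, 00000
Majority votes: 0111010

0111010


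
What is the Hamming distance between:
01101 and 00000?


XOR: 01101
Count of 1s: 3

3


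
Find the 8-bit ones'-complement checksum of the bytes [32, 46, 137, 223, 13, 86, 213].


Sum = 750 mod 256 = 238
Complement = 17

17


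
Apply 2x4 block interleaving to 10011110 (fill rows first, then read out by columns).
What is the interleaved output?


Matrix:
  1001
  1110
Read columns: 11010110

11010110


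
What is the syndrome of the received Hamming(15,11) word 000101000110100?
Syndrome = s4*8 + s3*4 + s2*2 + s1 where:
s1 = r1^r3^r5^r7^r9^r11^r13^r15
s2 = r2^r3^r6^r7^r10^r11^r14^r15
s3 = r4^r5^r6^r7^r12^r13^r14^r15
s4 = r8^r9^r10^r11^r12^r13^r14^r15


s1=0, s2=1, s3=1, s4=1

Syndrome = 14 (error at position 14)


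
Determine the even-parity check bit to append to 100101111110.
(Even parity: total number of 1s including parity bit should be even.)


Number of 1s in data: 8
Parity bit: 0

0


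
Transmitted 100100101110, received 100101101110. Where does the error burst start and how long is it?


XOR: 000001000000

Burst at position 5, length 1


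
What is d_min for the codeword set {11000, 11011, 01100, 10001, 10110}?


Comparing all pairs, minimum distance: 2
Can detect 1 errors, correct 0 errors

2


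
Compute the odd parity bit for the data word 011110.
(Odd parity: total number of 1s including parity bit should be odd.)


Number of 1s in data: 4
Parity bit: 1

1


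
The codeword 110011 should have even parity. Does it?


Number of 1s: 4

Yes, parity is correct (4 ones)


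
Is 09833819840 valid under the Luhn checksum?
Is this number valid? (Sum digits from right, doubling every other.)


Luhn sum = 59
59 mod 10 = 9

Invalid (Luhn sum mod 10 = 9)


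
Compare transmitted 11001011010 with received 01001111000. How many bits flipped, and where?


XOR: 10000100010

3 error(s) at position(s): 0, 5, 9


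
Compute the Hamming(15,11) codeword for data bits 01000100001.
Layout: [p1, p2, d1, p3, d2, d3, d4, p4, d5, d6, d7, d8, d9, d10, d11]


Parity bits: p1=0, p2=0, p3=0, p4=0

000010000100001


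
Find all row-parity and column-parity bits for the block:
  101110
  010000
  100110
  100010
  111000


Row parities: 01101
Column parities: 000010

Row P: 01101, Col P: 000010, Corner: 1


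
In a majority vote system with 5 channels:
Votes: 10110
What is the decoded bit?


Ones: 3 out of 5
Threshold: 3

1 (3/5 voted 1)


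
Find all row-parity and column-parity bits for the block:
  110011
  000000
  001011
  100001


Row parities: 0010
Column parities: 011001

Row P: 0010, Col P: 011001, Corner: 1


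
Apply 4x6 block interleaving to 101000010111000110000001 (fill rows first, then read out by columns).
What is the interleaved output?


Matrix:
  101000
  010111
  000110
  000001
Read columns: 100001001000011001100101

100001001000011001100101


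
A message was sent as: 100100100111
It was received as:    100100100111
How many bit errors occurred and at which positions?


XOR: 000000000000

0 errors (received matches sent)


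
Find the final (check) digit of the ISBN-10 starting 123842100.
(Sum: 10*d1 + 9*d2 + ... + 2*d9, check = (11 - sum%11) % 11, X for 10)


Weighted sum: 146
146 mod 11 = 3

Check digit: 8


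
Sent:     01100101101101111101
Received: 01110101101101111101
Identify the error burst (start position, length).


XOR: 00010000000000000000

Burst at position 3, length 1


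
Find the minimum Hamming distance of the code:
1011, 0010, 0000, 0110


Comparing all pairs, minimum distance: 1
Can detect 0 errors, correct 0 errors

1


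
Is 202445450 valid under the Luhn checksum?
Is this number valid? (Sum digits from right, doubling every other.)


Luhn sum = 22
22 mod 10 = 2

Invalid (Luhn sum mod 10 = 2)


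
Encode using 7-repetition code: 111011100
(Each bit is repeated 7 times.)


Each bit -> 7 copies

111111111111111111111000000011111111111111111111100000000000000


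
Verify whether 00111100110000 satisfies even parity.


Number of 1s: 6

Yes, parity is correct (6 ones)


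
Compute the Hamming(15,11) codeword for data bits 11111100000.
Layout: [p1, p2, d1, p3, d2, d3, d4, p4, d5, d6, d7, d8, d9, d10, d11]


Parity bits: p1=0, p2=0, p3=1, p4=0

001111101100000


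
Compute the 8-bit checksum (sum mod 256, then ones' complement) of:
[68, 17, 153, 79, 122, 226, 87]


Sum = 752 mod 256 = 240
Complement = 15

15


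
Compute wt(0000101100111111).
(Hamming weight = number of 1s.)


Counting 1s in 0000101100111111

9


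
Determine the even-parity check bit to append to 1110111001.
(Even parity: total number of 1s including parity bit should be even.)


Number of 1s in data: 7
Parity bit: 1

1


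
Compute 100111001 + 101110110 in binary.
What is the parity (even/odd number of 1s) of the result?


100111001 = 313
101110110 = 374
Sum = 687 = 1010101111
1s count = 7

odd parity (7 ones in 1010101111)


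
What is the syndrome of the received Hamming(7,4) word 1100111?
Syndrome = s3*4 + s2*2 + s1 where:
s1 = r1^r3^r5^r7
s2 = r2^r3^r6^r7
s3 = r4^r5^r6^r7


s1=1, s2=1, s3=1

Syndrome = 7 (error at position 7)


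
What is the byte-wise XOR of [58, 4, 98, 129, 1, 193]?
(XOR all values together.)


XOR chain: 58 ^ 4 ^ 98 ^ 129 ^ 1 ^ 193 = 29

29


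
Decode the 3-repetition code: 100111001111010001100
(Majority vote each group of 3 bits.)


Groups: 100, 111, 001, 111, 010, 001, 100
Majority votes: 0101000

0101000


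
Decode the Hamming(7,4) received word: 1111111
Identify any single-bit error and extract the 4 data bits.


Syndrome = 0: no error detected

Data: 1111 (no errors)


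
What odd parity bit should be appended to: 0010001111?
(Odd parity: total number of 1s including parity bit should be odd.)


Number of 1s in data: 5
Parity bit: 0

0


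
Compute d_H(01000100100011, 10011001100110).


XOR: 11011101000101
Count of 1s: 8

8


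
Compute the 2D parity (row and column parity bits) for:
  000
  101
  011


Row parities: 000
Column parities: 110

Row P: 000, Col P: 110, Corner: 0


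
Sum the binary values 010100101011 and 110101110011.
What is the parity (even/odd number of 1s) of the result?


010100101011 = 1323
110101110011 = 3443
Sum = 4766 = 1001010011110
1s count = 7

odd parity (7 ones in 1001010011110)


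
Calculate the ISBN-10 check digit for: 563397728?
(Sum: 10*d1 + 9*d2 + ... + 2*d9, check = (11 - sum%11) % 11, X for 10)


Weighted sum: 288
288 mod 11 = 2

Check digit: 9


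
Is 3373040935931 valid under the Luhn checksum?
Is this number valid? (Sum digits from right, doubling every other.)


Luhn sum = 59
59 mod 10 = 9

Invalid (Luhn sum mod 10 = 9)


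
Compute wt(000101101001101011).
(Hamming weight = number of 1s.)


Counting 1s in 000101101001101011

9


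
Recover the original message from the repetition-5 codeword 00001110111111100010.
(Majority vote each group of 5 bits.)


Groups: 00001, 11011, 11111, 00010
Majority votes: 0110

0110


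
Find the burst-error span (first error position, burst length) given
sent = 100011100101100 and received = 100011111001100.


XOR: 000000011100000

Burst at position 7, length 3


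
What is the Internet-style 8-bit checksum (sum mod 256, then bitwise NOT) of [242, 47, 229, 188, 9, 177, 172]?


Sum = 1064 mod 256 = 40
Complement = 215

215


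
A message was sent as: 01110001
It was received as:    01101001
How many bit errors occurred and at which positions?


XOR: 00011000

2 error(s) at position(s): 3, 4


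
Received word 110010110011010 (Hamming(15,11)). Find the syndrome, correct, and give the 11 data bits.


Syndrome = 0: no error detected

Data: 01010011010 (no errors)


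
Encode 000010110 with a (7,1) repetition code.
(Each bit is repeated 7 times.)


Each bit -> 7 copies

000000000000000000000000000011111110000000111111111111110000000


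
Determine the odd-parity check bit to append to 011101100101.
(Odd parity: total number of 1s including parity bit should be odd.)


Number of 1s in data: 7
Parity bit: 0

0


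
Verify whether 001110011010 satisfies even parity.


Number of 1s: 6

Yes, parity is correct (6 ones)


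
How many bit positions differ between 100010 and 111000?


XOR: 011010
Count of 1s: 3

3


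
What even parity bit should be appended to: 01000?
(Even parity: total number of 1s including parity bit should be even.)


Number of 1s in data: 1
Parity bit: 1

1


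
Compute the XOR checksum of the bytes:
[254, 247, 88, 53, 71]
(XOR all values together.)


XOR chain: 254 ^ 247 ^ 88 ^ 53 ^ 71 = 35

35


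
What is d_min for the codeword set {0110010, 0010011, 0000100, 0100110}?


Comparing all pairs, minimum distance: 2
Can detect 1 errors, correct 0 errors

2


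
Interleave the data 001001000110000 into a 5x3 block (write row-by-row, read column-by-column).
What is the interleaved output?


Matrix:
  001
  001
  000
  110
  000
Read columns: 000100001011000

000100001011000


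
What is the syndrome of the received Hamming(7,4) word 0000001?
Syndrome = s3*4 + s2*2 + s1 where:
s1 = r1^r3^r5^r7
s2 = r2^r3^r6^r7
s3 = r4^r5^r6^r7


s1=1, s2=1, s3=1

Syndrome = 7 (error at position 7)


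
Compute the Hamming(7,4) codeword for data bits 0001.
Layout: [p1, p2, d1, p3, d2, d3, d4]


Parity bits: p1=1, p2=1, p3=1

1101001


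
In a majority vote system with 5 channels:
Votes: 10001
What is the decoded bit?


Ones: 2 out of 5
Threshold: 3

0 (2/5 voted 1)


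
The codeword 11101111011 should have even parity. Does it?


Number of 1s: 9

No, parity error (9 ones)


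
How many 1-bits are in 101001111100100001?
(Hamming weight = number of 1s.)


Counting 1s in 101001111100100001

9


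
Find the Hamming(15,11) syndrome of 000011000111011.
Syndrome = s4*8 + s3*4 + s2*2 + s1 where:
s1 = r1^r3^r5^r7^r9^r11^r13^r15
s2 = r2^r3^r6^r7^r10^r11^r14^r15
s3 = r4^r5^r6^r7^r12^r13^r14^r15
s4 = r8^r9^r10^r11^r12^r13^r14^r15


s1=1, s2=1, s3=1, s4=1

Syndrome = 15 (error at position 15)


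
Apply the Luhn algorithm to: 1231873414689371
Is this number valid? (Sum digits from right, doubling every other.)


Luhn sum = 70
70 mod 10 = 0

Valid (Luhn sum mod 10 = 0)


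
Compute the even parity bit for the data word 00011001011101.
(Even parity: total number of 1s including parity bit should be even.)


Number of 1s in data: 7
Parity bit: 1

1


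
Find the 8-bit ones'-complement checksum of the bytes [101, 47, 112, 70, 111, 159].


Sum = 600 mod 256 = 88
Complement = 167

167


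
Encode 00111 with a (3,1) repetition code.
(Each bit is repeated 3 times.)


Each bit -> 3 copies

000000111111111


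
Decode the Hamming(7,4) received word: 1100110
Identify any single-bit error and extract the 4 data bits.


Syndrome = 0: no error detected

Data: 0110 (no errors)


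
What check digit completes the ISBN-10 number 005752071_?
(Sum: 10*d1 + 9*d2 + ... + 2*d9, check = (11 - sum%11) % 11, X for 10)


Weighted sum: 152
152 mod 11 = 9

Check digit: 2


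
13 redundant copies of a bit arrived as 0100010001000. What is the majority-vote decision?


Ones: 3 out of 13
Threshold: 7

0 (3/13 voted 1)


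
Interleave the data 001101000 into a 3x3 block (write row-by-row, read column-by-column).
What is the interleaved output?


Matrix:
  001
  101
  000
Read columns: 010000110

010000110


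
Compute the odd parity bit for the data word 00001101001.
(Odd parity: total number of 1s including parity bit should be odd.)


Number of 1s in data: 4
Parity bit: 1

1


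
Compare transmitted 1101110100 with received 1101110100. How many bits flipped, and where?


XOR: 0000000000

0 errors (received matches sent)


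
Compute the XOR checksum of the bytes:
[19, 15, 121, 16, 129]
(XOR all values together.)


XOR chain: 19 ^ 15 ^ 121 ^ 16 ^ 129 = 244

244


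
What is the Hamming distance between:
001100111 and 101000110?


XOR: 100100001
Count of 1s: 3

3


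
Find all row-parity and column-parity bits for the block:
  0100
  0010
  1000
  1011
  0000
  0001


Row parities: 111101
Column parities: 0100

Row P: 111101, Col P: 0100, Corner: 1


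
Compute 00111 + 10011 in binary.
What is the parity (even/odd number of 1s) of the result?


00111 = 7
10011 = 19
Sum = 26 = 11010
1s count = 3

odd parity (3 ones in 11010)


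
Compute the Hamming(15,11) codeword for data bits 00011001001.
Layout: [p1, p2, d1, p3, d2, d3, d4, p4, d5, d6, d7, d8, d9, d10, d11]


Parity bits: p1=1, p2=0, p3=1, p4=1

100100111001001


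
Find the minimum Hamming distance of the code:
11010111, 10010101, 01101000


Comparing all pairs, minimum distance: 2
Can detect 1 errors, correct 0 errors

2


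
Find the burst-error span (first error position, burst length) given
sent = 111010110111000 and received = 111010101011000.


XOR: 000000011100000

Burst at position 7, length 3


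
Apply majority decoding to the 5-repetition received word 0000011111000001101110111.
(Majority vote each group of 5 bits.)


Groups: 00000, 11111, 00000, 11011, 10111
Majority votes: 01011

01011


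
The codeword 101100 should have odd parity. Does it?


Number of 1s: 3

Yes, parity is correct (3 ones)


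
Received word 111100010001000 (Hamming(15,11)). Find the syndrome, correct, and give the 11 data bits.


Syndrome = 0: no error detected

Data: 10000001000 (no errors)


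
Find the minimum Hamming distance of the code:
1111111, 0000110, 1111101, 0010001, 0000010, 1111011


Comparing all pairs, minimum distance: 1
Can detect 0 errors, correct 0 errors

1


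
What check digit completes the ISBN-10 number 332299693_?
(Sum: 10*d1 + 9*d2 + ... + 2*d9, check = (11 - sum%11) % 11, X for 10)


Weighted sum: 243
243 mod 11 = 1

Check digit: X


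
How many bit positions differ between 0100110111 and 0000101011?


XOR: 0100011100
Count of 1s: 4

4


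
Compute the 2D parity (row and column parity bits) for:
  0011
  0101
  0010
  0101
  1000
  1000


Row parities: 001011
Column parities: 0001

Row P: 001011, Col P: 0001, Corner: 1


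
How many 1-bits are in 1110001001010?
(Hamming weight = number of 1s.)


Counting 1s in 1110001001010

6


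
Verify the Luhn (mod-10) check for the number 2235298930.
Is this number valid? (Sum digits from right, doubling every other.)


Luhn sum = 52
52 mod 10 = 2

Invalid (Luhn sum mod 10 = 2)


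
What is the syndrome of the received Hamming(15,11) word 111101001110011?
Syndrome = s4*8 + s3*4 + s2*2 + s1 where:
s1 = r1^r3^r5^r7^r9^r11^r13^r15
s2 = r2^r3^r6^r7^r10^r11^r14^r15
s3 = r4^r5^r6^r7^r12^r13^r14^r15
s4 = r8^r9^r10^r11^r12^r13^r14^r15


s1=1, s2=1, s3=0, s4=1

Syndrome = 11 (error at position 11)


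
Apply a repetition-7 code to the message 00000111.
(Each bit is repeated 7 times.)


Each bit -> 7 copies

00000000000000000000000000000000000111111111111111111111


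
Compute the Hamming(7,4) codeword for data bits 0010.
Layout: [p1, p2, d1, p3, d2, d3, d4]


Parity bits: p1=0, p2=1, p3=1

0101010


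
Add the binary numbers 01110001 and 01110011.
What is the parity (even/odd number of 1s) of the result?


01110001 = 113
01110011 = 115
Sum = 228 = 11100100
1s count = 4

even parity (4 ones in 11100100)


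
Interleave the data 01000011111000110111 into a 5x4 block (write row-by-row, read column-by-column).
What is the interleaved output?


Matrix:
  0100
  0011
  1110
  0011
  0111
Read columns: 00100101010111101011

00100101010111101011


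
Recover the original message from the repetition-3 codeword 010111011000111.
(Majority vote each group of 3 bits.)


Groups: 010, 111, 011, 000, 111
Majority votes: 01101

01101


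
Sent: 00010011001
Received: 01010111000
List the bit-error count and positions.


XOR: 01000100001

3 error(s) at position(s): 1, 5, 10


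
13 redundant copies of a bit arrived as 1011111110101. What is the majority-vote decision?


Ones: 10 out of 13
Threshold: 7

1 (10/13 voted 1)


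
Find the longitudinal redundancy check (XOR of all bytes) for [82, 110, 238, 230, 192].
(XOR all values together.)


XOR chain: 82 ^ 110 ^ 238 ^ 230 ^ 192 = 244

244


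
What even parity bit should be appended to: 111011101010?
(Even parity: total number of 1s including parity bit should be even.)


Number of 1s in data: 8
Parity bit: 0

0


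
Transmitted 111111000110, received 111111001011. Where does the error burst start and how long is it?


XOR: 000000001101

Burst at position 8, length 4


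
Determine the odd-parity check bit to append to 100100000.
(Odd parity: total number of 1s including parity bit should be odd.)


Number of 1s in data: 2
Parity bit: 1

1


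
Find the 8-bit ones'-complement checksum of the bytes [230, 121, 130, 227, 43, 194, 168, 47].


Sum = 1160 mod 256 = 136
Complement = 119

119


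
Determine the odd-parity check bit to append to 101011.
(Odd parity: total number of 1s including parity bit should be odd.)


Number of 1s in data: 4
Parity bit: 1

1


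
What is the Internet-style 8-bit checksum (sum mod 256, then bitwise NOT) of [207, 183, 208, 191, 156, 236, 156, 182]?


Sum = 1519 mod 256 = 239
Complement = 16

16


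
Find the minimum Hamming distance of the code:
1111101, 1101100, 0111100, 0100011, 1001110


Comparing all pairs, minimum distance: 2
Can detect 1 errors, correct 0 errors

2


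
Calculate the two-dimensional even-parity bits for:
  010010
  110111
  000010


Row parities: 011
Column parities: 100111

Row P: 011, Col P: 100111, Corner: 0


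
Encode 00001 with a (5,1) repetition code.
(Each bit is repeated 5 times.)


Each bit -> 5 copies

0000000000000000000011111


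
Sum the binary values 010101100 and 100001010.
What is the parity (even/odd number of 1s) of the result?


010101100 = 172
100001010 = 266
Sum = 438 = 110110110
1s count = 6

even parity (6 ones in 110110110)


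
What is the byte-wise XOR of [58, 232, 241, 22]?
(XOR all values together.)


XOR chain: 58 ^ 232 ^ 241 ^ 22 = 53

53


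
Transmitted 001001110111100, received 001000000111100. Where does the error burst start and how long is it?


XOR: 000001110000000

Burst at position 5, length 3


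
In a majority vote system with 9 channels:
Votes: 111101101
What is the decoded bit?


Ones: 7 out of 9
Threshold: 5

1 (7/9 voted 1)


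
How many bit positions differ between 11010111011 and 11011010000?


XOR: 00001101011
Count of 1s: 5

5
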